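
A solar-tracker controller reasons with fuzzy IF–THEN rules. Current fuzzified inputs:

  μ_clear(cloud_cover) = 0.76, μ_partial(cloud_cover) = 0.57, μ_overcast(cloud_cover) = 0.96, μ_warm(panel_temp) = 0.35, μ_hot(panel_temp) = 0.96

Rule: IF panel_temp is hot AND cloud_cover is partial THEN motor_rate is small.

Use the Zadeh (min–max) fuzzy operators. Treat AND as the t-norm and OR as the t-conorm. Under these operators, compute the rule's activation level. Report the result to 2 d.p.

0.57

firing strength: hot=0.96, partial=0.57; AND[min(a, b)] → w = 0.57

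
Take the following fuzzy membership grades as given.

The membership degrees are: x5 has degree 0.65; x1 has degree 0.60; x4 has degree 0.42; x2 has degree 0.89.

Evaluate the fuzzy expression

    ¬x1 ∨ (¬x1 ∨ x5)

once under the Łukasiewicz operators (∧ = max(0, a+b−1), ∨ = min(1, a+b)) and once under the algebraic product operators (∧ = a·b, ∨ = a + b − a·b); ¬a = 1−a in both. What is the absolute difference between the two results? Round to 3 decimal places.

Under Łukasiewicz:
  ¬x1 = 1 − 0.60 = 0.40
  ¬x1 = 1 − 0.60 = 0.40
  ¬x1 ∨ x5 = min(1, a+b) on (0.40, 0.65) = 1.00
  ¬x1 ∨ (¬x1 ∨ x5) = min(1, a+b) on (0.40, 1.00) = 1.00
  → value = 1.0000
Under algebraic product:
  ¬x1 = 1 − 0.6000 = 0.4000
  ¬x1 = 1 − 0.6000 = 0.4000
  ¬x1 ∨ x5 = a + b − a·b on (0.4000, 0.6500) = 0.7900
  ¬x1 ∨ (¬x1 ∨ x5) = a + b − a·b on (0.4000, 0.7900) = 0.8740
  → value = 0.8740
|1.0000 − 0.8740| = 0.126

0.126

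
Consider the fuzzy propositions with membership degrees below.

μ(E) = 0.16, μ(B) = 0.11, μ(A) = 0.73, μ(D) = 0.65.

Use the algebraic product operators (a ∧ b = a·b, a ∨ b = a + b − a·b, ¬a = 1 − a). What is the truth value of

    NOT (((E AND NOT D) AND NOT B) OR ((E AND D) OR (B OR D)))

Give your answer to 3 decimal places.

0.265

NOT D = 1 − 0.6500 = 0.3500
E AND NOT D = a·b on (0.1600, 0.3500) = 0.0560
NOT B = 1 − 0.1100 = 0.8900
(E AND NOT D) AND NOT B = a·b on (0.0560, 0.8900) = 0.0498
E AND D = a·b on (0.1600, 0.6500) = 0.1040
B OR D = a + b − a·b on (0.1100, 0.6500) = 0.6885
(E AND D) OR (B OR D) = a + b − a·b on (0.1040, 0.6885) = 0.7209
((E AND NOT D) AND NOT B) OR ((E AND D) OR (B OR D)) = a + b − a·b on (0.0498, 0.7209) = 0.7348
NOT (((E AND NOT D) AND NOT B) OR ((E AND D) OR (B OR D))) = 1 − 0.7348 = 0.2652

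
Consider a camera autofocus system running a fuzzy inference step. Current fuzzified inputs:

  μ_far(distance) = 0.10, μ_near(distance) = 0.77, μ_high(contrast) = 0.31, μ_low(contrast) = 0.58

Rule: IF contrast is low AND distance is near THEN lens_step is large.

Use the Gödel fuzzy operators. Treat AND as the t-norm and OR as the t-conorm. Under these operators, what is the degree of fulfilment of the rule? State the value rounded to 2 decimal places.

0.58

firing strength: low=0.58, near=0.77; AND[min(a, b)] → w = 0.58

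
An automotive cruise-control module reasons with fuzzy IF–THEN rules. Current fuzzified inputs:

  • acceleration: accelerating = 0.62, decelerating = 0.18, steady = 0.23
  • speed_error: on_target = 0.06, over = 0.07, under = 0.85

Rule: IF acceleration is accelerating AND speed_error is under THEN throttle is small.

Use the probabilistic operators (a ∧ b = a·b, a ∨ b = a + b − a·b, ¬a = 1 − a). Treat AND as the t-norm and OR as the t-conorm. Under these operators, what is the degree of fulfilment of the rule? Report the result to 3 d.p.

firing strength: accelerating=0.62, under=0.85; AND[a·b] → w = 0.5270

0.527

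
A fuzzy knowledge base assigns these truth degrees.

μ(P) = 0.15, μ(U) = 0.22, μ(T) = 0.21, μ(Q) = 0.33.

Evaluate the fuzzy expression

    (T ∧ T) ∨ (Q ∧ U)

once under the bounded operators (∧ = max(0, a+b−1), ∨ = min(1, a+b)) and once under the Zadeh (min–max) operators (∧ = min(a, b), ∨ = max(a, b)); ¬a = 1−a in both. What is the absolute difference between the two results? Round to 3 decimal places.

Under bounded:
  T ∧ T = max(0, a+b−1) on (0.21, 0.21) = 0.00
  Q ∧ U = max(0, a+b−1) on (0.33, 0.22) = 0.00
  (T ∧ T) ∨ (Q ∧ U) = min(1, a+b) on (0.00, 0.00) = 0.00
  → value = 0.0000
Under Zadeh (min–max):
  T ∧ T = min(a, b) on (0.21, 0.21) = 0.21
  Q ∧ U = min(a, b) on (0.33, 0.22) = 0.22
  (T ∧ T) ∨ (Q ∧ U) = max(a, b) on (0.21, 0.22) = 0.22
  → value = 0.2200
|0.0000 − 0.2200| = 0.220

0.220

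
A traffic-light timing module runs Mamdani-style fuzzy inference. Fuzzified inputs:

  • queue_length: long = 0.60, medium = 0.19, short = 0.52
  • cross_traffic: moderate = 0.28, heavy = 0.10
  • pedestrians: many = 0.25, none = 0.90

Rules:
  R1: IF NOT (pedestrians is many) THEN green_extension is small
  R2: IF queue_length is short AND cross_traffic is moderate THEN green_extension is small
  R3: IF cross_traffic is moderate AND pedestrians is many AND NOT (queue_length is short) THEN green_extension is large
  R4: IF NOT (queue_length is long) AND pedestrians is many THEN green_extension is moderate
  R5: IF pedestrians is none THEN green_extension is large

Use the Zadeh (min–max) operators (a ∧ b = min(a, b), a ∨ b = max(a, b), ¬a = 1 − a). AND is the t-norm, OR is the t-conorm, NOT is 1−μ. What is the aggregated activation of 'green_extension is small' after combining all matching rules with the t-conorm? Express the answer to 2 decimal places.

0.75

R1: ¬many=1−0.25=0.75 → w = 0.75
R2: short=0.52, moderate=0.28; AND[min(a, b)] → w = 0.28
R3: moderate=0.28, many=0.25, ¬short=1−0.52=0.48; AND[min(a, b)] → w = 0.25
R4: ¬long=1−0.60=0.40, many=0.25; AND[min(a, b)] → w = 0.25
R5: none=0.90 → w = 0.90
Rules with consequent 'small': {R1, R2} → strengths 0.75, 0.28
Aggregate via t-conorm [max(a, b)]: 0.75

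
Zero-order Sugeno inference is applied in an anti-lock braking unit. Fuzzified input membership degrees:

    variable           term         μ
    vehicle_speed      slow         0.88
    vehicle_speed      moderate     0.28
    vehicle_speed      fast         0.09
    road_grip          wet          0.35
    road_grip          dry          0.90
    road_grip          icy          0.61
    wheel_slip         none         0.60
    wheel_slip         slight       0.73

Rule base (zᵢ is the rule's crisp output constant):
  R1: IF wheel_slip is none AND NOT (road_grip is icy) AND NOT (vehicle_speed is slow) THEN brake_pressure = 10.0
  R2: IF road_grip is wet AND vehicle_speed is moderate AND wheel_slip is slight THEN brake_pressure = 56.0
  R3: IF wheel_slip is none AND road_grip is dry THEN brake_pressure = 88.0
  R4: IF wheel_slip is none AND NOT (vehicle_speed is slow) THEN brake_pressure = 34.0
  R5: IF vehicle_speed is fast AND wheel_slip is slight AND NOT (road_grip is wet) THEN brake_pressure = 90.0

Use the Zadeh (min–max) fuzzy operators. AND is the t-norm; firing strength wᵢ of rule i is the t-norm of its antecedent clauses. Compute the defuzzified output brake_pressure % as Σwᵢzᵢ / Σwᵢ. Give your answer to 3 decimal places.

67.653

R1 (z=10.0): none=0.60, ¬icy=1−0.61=0.39, ¬slow=1−0.88=0.12; AND[min(a, b)] → w = 0.12
R2 (z=56.0): wet=0.35, moderate=0.28, slight=0.73; AND[min(a, b)] → w = 0.28
R3 (z=88.0): none=0.60, dry=0.90; AND[min(a, b)] → w = 0.60
R4 (z=34.0): none=0.60, ¬slow=1−0.88=0.12; AND[min(a, b)] → w = 0.12
R5 (z=90.0): fast=0.09, slight=0.73, ¬wet=1−0.35=0.65; AND[min(a, b)] → w = 0.09
Weighted average = (0.12·10.0 + 0.28·56.0 + 0.60·88.0 + 0.12·34.0 + 0.09·90.0) / (0.12 + 0.28 + 0.60 + 0.12 + 0.09)
  = 81.8600 / 1.2100 = 67.653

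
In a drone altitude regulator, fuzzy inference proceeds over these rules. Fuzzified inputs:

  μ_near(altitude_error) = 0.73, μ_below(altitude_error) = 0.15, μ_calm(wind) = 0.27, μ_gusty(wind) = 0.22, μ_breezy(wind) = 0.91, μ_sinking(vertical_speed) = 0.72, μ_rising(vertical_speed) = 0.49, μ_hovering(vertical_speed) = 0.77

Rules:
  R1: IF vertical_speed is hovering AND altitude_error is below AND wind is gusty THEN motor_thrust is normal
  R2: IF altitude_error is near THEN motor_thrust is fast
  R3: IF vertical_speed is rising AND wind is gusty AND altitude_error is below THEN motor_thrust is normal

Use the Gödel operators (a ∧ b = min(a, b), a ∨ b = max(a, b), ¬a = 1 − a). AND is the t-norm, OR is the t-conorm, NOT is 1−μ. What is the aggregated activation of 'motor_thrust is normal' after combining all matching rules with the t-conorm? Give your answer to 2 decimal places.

R1: hovering=0.77, below=0.15, gusty=0.22; AND[min(a, b)] → w = 0.15
R2: near=0.73 → w = 0.73
R3: rising=0.49, gusty=0.22, below=0.15; AND[min(a, b)] → w = 0.15
Rules with consequent 'normal': {R1, R3} → strengths 0.15, 0.15
Aggregate via t-conorm [max(a, b)]: 0.15

0.15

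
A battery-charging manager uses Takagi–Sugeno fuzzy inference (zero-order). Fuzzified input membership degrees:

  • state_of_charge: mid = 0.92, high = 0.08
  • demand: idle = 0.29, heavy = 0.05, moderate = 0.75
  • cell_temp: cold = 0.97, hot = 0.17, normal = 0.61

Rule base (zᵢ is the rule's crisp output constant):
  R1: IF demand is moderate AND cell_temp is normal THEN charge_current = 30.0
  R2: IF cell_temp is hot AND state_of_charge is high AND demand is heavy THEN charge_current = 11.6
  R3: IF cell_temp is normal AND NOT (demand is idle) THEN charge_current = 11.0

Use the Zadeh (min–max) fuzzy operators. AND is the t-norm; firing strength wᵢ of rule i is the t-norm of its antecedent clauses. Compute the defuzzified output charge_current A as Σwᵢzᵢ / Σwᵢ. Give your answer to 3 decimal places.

20.150

R1 (z=30.0): moderate=0.75, normal=0.61; AND[min(a, b)] → w = 0.61
R2 (z=11.6): hot=0.17, high=0.08, heavy=0.05; AND[min(a, b)] → w = 0.05
R3 (z=11.0): normal=0.61, ¬idle=1−0.29=0.71; AND[min(a, b)] → w = 0.61
Weighted average = (0.61·30.0 + 0.05·11.6 + 0.61·11.0) / (0.61 + 0.05 + 0.61)
  = 25.5900 / 1.2700 = 20.150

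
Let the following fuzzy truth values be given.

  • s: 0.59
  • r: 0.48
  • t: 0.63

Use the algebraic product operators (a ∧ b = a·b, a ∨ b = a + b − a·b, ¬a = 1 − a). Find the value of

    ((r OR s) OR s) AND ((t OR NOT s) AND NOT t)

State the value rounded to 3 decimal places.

0.264

r OR s = a + b − a·b on (0.4800, 0.5900) = 0.7868
(r OR s) OR s = a + b − a·b on (0.7868, 0.5900) = 0.9126
NOT s = 1 − 0.5900 = 0.4100
t OR NOT s = a + b − a·b on (0.6300, 0.4100) = 0.7817
NOT t = 1 − 0.6300 = 0.3700
(t OR NOT s) AND NOT t = a·b on (0.7817, 0.3700) = 0.2892
((r OR s) OR s) AND ((t OR NOT s) AND NOT t) = a·b on (0.9126, 0.2892) = 0.2639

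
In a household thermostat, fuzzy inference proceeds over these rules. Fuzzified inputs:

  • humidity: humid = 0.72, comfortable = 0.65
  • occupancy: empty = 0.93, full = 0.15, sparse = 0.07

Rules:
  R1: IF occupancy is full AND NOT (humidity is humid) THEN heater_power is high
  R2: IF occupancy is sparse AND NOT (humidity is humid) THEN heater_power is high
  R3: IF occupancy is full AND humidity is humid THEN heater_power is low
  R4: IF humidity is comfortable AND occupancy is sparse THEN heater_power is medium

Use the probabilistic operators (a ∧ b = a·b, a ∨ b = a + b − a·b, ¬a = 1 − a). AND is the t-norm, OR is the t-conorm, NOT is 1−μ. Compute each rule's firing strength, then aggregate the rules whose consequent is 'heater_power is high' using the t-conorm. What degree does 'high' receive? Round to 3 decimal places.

R1: full=0.15, ¬humid=1−0.72=0.28; AND[a·b] → w = 0.0420
R2: sparse=0.07, ¬humid=1−0.72=0.28; AND[a·b] → w = 0.0196
R3: full=0.15, humid=0.72; AND[a·b] → w = 0.1080
R4: comfortable=0.65, sparse=0.07; AND[a·b] → w = 0.0455
Rules with consequent 'high': {R1, R2} → strengths 0.0420, 0.0196
Aggregate via t-conorm [a + b − a·b]: 0.0608

0.061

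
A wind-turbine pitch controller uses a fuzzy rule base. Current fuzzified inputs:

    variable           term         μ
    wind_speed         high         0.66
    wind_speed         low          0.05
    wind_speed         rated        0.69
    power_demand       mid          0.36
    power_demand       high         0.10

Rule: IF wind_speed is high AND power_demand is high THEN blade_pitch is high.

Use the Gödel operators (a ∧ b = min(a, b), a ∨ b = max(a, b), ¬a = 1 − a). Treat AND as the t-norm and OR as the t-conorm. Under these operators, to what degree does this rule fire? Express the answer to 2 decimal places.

firing strength: high=0.66, high=0.10; AND[min(a, b)] → w = 0.10

0.10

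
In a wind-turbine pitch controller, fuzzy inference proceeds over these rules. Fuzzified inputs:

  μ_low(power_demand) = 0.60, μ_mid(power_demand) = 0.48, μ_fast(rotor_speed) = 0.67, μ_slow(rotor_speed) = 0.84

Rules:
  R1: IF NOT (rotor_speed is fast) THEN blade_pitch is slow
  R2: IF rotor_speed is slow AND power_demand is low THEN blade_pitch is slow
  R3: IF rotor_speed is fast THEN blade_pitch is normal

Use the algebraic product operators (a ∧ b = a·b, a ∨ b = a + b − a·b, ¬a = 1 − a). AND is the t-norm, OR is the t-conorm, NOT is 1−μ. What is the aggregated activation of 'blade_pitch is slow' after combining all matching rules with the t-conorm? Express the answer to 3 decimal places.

0.668

R1: ¬fast=1−0.67=0.33 → w = 0.3300
R2: slow=0.84, low=0.60; AND[a·b] → w = 0.5040
R3: fast=0.67 → w = 0.6700
Rules with consequent 'slow': {R1, R2} → strengths 0.3300, 0.5040
Aggregate via t-conorm [a + b − a·b]: 0.6677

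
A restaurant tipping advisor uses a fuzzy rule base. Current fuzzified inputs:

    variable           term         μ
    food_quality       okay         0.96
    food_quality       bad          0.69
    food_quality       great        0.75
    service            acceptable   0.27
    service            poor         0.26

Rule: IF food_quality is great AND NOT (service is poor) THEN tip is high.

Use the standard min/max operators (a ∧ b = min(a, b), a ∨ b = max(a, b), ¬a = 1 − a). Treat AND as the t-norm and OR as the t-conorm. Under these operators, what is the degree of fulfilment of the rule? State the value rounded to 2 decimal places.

firing strength: great=0.75, ¬poor=1−0.26=0.74; AND[min(a, b)] → w = 0.74

0.74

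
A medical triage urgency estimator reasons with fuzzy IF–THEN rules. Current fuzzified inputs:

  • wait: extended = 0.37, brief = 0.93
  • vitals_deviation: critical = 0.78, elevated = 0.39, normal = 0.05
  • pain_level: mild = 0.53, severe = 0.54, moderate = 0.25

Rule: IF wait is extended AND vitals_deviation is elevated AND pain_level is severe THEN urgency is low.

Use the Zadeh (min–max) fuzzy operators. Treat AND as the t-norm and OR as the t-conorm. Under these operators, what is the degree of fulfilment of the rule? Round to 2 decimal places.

0.37

firing strength: extended=0.37, elevated=0.39, severe=0.54; AND[min(a, b)] → w = 0.37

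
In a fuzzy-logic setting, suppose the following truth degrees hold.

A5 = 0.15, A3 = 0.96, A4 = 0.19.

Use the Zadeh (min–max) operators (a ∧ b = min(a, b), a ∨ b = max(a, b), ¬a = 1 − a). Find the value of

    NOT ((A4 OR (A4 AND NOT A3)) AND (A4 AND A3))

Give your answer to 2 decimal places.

NOT A3 = 1 − 0.96 = 0.04
A4 AND NOT A3 = min(a, b) on (0.19, 0.04) = 0.04
A4 OR (A4 AND NOT A3) = max(a, b) on (0.19, 0.04) = 0.19
A4 AND A3 = min(a, b) on (0.19, 0.96) = 0.19
(A4 OR (A4 AND NOT A3)) AND (A4 AND A3) = min(a, b) on (0.19, 0.19) = 0.19
NOT ((A4 OR (A4 AND NOT A3)) AND (A4 AND A3)) = 1 − 0.19 = 0.81

0.81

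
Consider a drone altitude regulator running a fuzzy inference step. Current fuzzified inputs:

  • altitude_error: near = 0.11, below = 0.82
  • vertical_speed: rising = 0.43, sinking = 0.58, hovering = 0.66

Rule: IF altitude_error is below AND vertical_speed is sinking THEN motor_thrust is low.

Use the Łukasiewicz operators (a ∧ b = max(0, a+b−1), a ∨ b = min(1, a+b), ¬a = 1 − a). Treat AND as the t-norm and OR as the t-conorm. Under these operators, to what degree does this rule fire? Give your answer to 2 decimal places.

0.40

firing strength: below=0.82, sinking=0.58; AND[max(0, a+b−1)] → w = 0.40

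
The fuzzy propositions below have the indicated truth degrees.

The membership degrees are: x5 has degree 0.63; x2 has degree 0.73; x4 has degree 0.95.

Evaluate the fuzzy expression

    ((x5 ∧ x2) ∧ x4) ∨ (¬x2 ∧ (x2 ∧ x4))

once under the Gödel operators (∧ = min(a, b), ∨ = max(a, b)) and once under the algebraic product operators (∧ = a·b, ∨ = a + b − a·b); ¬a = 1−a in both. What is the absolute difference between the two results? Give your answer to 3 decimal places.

Under Gödel:
  x5 ∧ x2 = min(a, b) on (0.63, 0.73) = 0.63
  (x5 ∧ x2) ∧ x4 = min(a, b) on (0.63, 0.95) = 0.63
  ¬x2 = 1 − 0.73 = 0.27
  x2 ∧ x4 = min(a, b) on (0.73, 0.95) = 0.73
  ¬x2 ∧ (x2 ∧ x4) = min(a, b) on (0.27, 0.73) = 0.27
  ((x5 ∧ x2) ∧ x4) ∨ (¬x2 ∧ (x2 ∧ x4)) = max(a, b) on (0.63, 0.27) = 0.63
  → value = 0.6300
Under algebraic product:
  x5 ∧ x2 = a·b on (0.6300, 0.7300) = 0.4599
  (x5 ∧ x2) ∧ x4 = a·b on (0.4599, 0.9500) = 0.4369
  ¬x2 = 1 − 0.7300 = 0.2700
  x2 ∧ x4 = a·b on (0.7300, 0.9500) = 0.6935
  ¬x2 ∧ (x2 ∧ x4) = a·b on (0.2700, 0.6935) = 0.1872
  ((x5 ∧ x2) ∧ x4) ∨ (¬x2 ∧ (x2 ∧ x4)) = a + b − a·b on (0.4369, 0.1872) = 0.5423
  → value = 0.5423
|0.6300 − 0.5423| = 0.088

0.088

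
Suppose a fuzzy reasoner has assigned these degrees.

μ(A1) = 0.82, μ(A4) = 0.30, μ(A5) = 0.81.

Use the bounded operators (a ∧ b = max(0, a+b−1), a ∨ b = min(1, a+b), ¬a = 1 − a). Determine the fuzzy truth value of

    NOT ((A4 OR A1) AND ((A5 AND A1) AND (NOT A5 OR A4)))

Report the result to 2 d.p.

0.88

A4 OR A1 = min(1, a+b) on (0.30, 0.82) = 1.00
A5 AND A1 = max(0, a+b−1) on (0.81, 0.82) = 0.63
NOT A5 = 1 − 0.81 = 0.19
NOT A5 OR A4 = min(1, a+b) on (0.19, 0.30) = 0.49
(A5 AND A1) AND (NOT A5 OR A4) = max(0, a+b−1) on (0.63, 0.49) = 0.12
(A4 OR A1) AND ((A5 AND A1) AND (NOT A5 OR A4)) = max(0, a+b−1) on (1.00, 0.12) = 0.12
NOT ((A4 OR A1) AND ((A5 AND A1) AND (NOT A5 OR A4))) = 1 − 0.12 = 0.88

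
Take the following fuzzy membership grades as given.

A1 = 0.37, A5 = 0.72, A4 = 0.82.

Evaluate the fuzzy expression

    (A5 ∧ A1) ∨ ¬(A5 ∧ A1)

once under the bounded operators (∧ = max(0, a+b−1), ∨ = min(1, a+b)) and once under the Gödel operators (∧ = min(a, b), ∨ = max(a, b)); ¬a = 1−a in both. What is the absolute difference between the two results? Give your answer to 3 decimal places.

0.370

Under bounded:
  A5 ∧ A1 = max(0, a+b−1) on (0.72, 0.37) = 0.09
  A5 ∧ A1 = max(0, a+b−1) on (0.72, 0.37) = 0.09
  ¬(A5 ∧ A1) = 1 − 0.09 = 0.91
  (A5 ∧ A1) ∨ ¬(A5 ∧ A1) = min(1, a+b) on (0.09, 0.91) = 1.00
  → value = 1.0000
Under Gödel:
  A5 ∧ A1 = min(a, b) on (0.72, 0.37) = 0.37
  A5 ∧ A1 = min(a, b) on (0.72, 0.37) = 0.37
  ¬(A5 ∧ A1) = 1 − 0.37 = 0.63
  (A5 ∧ A1) ∨ ¬(A5 ∧ A1) = max(a, b) on (0.37, 0.63) = 0.63
  → value = 0.6300
|1.0000 − 0.6300| = 0.370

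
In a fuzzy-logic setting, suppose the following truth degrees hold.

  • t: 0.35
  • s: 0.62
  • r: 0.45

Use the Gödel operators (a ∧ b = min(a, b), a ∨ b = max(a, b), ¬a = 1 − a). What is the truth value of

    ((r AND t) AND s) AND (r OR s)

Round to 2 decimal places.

r AND t = min(a, b) on (0.45, 0.35) = 0.35
(r AND t) AND s = min(a, b) on (0.35, 0.62) = 0.35
r OR s = max(a, b) on (0.45, 0.62) = 0.62
((r AND t) AND s) AND (r OR s) = min(a, b) on (0.35, 0.62) = 0.35

0.35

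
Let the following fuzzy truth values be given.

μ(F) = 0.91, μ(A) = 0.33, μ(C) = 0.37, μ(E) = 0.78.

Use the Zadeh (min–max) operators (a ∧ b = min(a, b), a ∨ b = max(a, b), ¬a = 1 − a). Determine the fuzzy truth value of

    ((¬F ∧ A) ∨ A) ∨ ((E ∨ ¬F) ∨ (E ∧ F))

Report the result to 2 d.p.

¬F = 1 − 0.91 = 0.09
¬F ∧ A = min(a, b) on (0.09, 0.33) = 0.09
(¬F ∧ A) ∨ A = max(a, b) on (0.09, 0.33) = 0.33
¬F = 1 − 0.91 = 0.09
E ∨ ¬F = max(a, b) on (0.78, 0.09) = 0.78
E ∧ F = min(a, b) on (0.78, 0.91) = 0.78
(E ∨ ¬F) ∨ (E ∧ F) = max(a, b) on (0.78, 0.78) = 0.78
((¬F ∧ A) ∨ A) ∨ ((E ∨ ¬F) ∨ (E ∧ F)) = max(a, b) on (0.33, 0.78) = 0.78

0.78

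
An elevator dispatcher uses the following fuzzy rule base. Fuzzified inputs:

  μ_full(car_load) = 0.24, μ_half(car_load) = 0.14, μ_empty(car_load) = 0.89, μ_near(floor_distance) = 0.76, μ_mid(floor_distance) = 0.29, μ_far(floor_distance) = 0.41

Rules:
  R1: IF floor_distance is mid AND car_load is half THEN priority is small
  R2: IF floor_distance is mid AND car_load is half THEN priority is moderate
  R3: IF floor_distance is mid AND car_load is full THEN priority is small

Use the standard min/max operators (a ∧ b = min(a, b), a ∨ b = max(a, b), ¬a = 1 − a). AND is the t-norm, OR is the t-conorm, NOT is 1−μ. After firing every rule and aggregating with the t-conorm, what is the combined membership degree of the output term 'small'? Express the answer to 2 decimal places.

R1: mid=0.29, half=0.14; AND[min(a, b)] → w = 0.14
R2: mid=0.29, half=0.14; AND[min(a, b)] → w = 0.14
R3: mid=0.29, full=0.24; AND[min(a, b)] → w = 0.24
Rules with consequent 'small': {R1, R3} → strengths 0.14, 0.24
Aggregate via t-conorm [max(a, b)]: 0.24

0.24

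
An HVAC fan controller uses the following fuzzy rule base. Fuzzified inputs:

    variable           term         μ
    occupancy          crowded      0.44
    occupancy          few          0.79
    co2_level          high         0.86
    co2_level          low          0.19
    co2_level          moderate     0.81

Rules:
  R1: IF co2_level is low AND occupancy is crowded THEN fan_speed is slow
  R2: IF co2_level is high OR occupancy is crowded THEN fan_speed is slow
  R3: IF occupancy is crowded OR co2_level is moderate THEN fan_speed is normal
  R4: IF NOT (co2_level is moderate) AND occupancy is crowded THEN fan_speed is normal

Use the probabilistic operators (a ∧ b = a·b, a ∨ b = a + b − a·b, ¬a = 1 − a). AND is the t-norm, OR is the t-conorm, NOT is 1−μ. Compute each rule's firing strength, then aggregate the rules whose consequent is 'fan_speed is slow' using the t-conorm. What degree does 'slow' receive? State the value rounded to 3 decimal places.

0.928

R1: low=0.19, crowded=0.44; AND[a·b] → w = 0.0836
R2: high=0.86, crowded=0.44; OR[a + b − a·b] → w = 0.9216
R3: crowded=0.44, moderate=0.81; OR[a + b − a·b] → w = 0.8936
R4: ¬moderate=1−0.81=0.19, crowded=0.44; AND[a·b] → w = 0.0836
Rules with consequent 'slow': {R1, R2} → strengths 0.0836, 0.9216
Aggregate via t-conorm [a + b − a·b]: 0.9282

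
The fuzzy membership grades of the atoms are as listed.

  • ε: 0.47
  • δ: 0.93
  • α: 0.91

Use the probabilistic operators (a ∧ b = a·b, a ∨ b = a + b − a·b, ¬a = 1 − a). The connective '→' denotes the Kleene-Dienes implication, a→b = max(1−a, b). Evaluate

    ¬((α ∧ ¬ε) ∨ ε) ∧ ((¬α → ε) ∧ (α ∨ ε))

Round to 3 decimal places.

0.238

¬ε = 1 − 0.4700 = 0.5300
α ∧ ¬ε = a·b on (0.9100, 0.5300) = 0.4823
(α ∧ ¬ε) ∨ ε = a + b − a·b on (0.4823, 0.4700) = 0.7256
¬((α ∧ ¬ε) ∨ ε) = 1 − 0.7256 = 0.2744
¬α = 1 − 0.9100 = 0.0900
¬α → ε  [Kleene-Dienes: max(1−a, b)] with a=0.0900, b=0.4700 → 0.9100
α ∨ ε = a + b − a·b on (0.9100, 0.4700) = 0.9523
(¬α → ε) ∧ (α ∨ ε) = a·b on (0.9100, 0.9523) = 0.8666
¬((α ∧ ¬ε) ∨ ε) ∧ ((¬α → ε) ∧ (α ∨ ε)) = a·b on (0.2744, 0.8666) = 0.2378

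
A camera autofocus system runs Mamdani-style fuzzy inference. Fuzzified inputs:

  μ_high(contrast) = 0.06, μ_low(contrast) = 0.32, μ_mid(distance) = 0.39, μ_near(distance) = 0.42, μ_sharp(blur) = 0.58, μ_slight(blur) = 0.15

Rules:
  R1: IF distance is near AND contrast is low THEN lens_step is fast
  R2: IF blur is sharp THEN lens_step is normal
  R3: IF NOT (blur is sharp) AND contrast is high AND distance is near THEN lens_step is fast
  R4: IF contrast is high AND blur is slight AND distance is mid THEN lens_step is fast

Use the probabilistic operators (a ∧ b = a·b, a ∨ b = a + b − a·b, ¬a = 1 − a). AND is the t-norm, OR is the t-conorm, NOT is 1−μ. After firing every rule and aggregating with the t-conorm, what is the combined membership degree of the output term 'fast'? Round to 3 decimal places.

0.147

R1: near=0.42, low=0.32; AND[a·b] → w = 0.1344
R2: sharp=0.58 → w = 0.5800
R3: ¬sharp=1−0.58=0.42, high=0.06, near=0.42; AND[a·b] → w = 0.0106
R4: high=0.06, slight=0.15, mid=0.39; AND[a·b] → w = 0.0035
Rules with consequent 'fast': {R1, R3, R4} → strengths 0.1344, 0.0106, 0.0035
Aggregate via t-conorm [a + b − a·b]: 0.1466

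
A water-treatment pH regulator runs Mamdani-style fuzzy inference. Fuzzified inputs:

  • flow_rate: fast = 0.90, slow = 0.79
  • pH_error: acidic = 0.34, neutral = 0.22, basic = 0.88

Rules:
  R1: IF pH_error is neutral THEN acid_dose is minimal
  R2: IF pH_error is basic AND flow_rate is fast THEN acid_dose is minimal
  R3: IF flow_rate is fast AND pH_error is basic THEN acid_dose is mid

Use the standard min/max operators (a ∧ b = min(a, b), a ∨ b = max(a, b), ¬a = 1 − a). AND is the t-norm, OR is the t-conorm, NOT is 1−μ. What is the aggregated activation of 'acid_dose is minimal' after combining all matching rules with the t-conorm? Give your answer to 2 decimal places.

R1: neutral=0.22 → w = 0.22
R2: basic=0.88, fast=0.90; AND[min(a, b)] → w = 0.88
R3: fast=0.90, basic=0.88; AND[min(a, b)] → w = 0.88
Rules with consequent 'minimal': {R1, R2} → strengths 0.22, 0.88
Aggregate via t-conorm [max(a, b)]: 0.88

0.88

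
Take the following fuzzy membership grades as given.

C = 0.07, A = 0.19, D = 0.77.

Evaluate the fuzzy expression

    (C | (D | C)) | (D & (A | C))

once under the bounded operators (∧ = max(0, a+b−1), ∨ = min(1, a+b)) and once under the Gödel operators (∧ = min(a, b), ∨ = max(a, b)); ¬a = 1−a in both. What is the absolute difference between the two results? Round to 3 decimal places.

0.170

Under bounded:
  D | C = min(1, a+b) on (0.77, 0.07) = 0.84
  C | (D | C) = min(1, a+b) on (0.07, 0.84) = 0.91
  A | C = min(1, a+b) on (0.19, 0.07) = 0.26
  D & (A | C) = max(0, a+b−1) on (0.77, 0.26) = 0.03
  (C | (D | C)) | (D & (A | C)) = min(1, a+b) on (0.91, 0.03) = 0.94
  → value = 0.9400
Under Gödel:
  D | C = max(a, b) on (0.77, 0.07) = 0.77
  C | (D | C) = max(a, b) on (0.07, 0.77) = 0.77
  A | C = max(a, b) on (0.19, 0.07) = 0.19
  D & (A | C) = min(a, b) on (0.77, 0.19) = 0.19
  (C | (D | C)) | (D & (A | C)) = max(a, b) on (0.77, 0.19) = 0.77
  → value = 0.7700
|0.9400 − 0.7700| = 0.170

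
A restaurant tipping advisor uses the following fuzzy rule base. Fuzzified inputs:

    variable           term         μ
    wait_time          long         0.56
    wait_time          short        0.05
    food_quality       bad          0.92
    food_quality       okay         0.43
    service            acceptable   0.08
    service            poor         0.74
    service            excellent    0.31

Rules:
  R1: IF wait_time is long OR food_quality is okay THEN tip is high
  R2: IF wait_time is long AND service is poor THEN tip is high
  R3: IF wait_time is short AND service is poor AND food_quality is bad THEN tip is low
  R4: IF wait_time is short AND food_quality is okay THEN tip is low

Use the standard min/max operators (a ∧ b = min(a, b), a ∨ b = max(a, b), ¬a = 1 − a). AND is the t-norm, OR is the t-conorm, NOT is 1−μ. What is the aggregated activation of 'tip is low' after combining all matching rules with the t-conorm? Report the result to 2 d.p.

R1: long=0.56, okay=0.43; OR[max(a, b)] → w = 0.56
R2: long=0.56, poor=0.74; AND[min(a, b)] → w = 0.56
R3: short=0.05, poor=0.74, bad=0.92; AND[min(a, b)] → w = 0.05
R4: short=0.05, okay=0.43; AND[min(a, b)] → w = 0.05
Rules with consequent 'low': {R3, R4} → strengths 0.05, 0.05
Aggregate via t-conorm [max(a, b)]: 0.05

0.05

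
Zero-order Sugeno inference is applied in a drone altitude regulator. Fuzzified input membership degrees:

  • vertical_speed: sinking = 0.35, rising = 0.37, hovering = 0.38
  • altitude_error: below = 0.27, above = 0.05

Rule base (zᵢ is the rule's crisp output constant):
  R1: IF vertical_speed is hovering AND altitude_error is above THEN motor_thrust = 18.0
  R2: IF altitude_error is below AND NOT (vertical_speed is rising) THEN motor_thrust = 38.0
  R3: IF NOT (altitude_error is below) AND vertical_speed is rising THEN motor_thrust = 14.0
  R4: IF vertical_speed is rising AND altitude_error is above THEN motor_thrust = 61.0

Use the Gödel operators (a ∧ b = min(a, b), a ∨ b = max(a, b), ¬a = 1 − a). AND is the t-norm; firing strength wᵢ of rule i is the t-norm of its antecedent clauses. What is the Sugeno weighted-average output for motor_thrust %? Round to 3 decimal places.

26.203

R1 (z=18.0): hovering=0.38, above=0.05; AND[min(a, b)] → w = 0.05
R2 (z=38.0): below=0.27, ¬rising=1−0.37=0.63; AND[min(a, b)] → w = 0.27
R3 (z=14.0): ¬below=1−0.27=0.73, rising=0.37; AND[min(a, b)] → w = 0.37
R4 (z=61.0): rising=0.37, above=0.05; AND[min(a, b)] → w = 0.05
Weighted average = (0.05·18.0 + 0.27·38.0 + 0.37·14.0 + 0.05·61.0) / (0.05 + 0.27 + 0.37 + 0.05)
  = 19.3900 / 0.7400 = 26.203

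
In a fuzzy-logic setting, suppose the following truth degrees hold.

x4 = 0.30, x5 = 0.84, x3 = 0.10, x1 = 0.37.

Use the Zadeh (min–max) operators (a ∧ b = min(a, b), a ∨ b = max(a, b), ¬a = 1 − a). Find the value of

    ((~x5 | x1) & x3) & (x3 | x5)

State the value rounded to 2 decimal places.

0.10

~x5 = 1 − 0.84 = 0.16
~x5 | x1 = max(a, b) on (0.16, 0.37) = 0.37
(~x5 | x1) & x3 = min(a, b) on (0.37, 0.10) = 0.10
x3 | x5 = max(a, b) on (0.10, 0.84) = 0.84
((~x5 | x1) & x3) & (x3 | x5) = min(a, b) on (0.10, 0.84) = 0.10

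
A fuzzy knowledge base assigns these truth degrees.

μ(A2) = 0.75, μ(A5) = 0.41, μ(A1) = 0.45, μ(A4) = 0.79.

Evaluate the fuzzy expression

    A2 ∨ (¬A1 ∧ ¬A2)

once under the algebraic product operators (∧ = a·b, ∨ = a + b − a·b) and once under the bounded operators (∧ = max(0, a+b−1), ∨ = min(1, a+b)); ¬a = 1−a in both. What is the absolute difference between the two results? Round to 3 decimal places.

0.034

Under algebraic product:
  ¬A1 = 1 − 0.4500 = 0.5500
  ¬A2 = 1 − 0.7500 = 0.2500
  ¬A1 ∧ ¬A2 = a·b on (0.5500, 0.2500) = 0.1375
  A2 ∨ (¬A1 ∧ ¬A2) = a + b − a·b on (0.7500, 0.1375) = 0.7844
  → value = 0.7844
Under bounded:
  ¬A1 = 1 − 0.45 = 0.55
  ¬A2 = 1 − 0.75 = 0.25
  ¬A1 ∧ ¬A2 = max(0, a+b−1) on (0.55, 0.25) = 0.00
  A2 ∨ (¬A1 ∧ ¬A2) = min(1, a+b) on (0.75, 0.00) = 0.75
  → value = 0.7500
|0.7844 − 0.7500| = 0.034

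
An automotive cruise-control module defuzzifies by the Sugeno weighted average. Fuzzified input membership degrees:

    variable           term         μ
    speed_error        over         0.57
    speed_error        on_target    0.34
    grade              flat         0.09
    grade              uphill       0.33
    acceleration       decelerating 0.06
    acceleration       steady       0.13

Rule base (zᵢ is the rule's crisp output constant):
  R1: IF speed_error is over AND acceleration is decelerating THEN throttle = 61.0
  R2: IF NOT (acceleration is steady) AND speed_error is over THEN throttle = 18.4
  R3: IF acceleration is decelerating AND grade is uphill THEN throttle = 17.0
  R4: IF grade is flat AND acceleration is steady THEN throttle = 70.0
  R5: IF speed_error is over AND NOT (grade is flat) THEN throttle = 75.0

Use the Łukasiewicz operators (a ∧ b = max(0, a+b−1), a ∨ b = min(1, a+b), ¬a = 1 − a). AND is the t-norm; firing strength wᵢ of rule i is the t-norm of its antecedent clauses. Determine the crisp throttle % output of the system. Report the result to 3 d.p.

R1 (z=61.0): over=0.57, decelerating=0.06; AND[max(0, a+b−1)] → w = 0.00
R2 (z=18.4): ¬steady=1−0.13=0.87, over=0.57; AND[max(0, a+b−1)] → w = 0.44
R3 (z=17.0): decelerating=0.06, uphill=0.33; AND[max(0, a+b−1)] → w = 0.00
R4 (z=70.0): flat=0.09, steady=0.13; AND[max(0, a+b−1)] → w = 0.00
R5 (z=75.0): over=0.57, ¬flat=1−0.09=0.91; AND[max(0, a+b−1)] → w = 0.48
Weighted average = (0.00·61.0 + 0.44·18.4 + 0.00·17.0 + 0.00·70.0 + 0.48·75.0) / (0.00 + 0.44 + 0.00 + 0.00 + 0.48)
  = 44.0960 / 0.9200 = 47.930

47.930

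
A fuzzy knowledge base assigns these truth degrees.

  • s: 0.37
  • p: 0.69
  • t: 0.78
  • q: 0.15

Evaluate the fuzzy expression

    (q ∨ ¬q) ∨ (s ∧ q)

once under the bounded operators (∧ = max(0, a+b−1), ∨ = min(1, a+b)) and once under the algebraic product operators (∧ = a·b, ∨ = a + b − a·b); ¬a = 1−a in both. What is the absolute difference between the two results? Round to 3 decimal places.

0.120

Under bounded:
  ¬q = 1 − 0.15 = 0.85
  q ∨ ¬q = min(1, a+b) on (0.15, 0.85) = 1.00
  s ∧ q = max(0, a+b−1) on (0.37, 0.15) = 0.00
  (q ∨ ¬q) ∨ (s ∧ q) = min(1, a+b) on (1.00, 0.00) = 1.00
  → value = 1.0000
Under algebraic product:
  ¬q = 1 − 0.1500 = 0.8500
  q ∨ ¬q = a + b − a·b on (0.1500, 0.8500) = 0.8725
  s ∧ q = a·b on (0.3700, 0.1500) = 0.0555
  (q ∨ ¬q) ∨ (s ∧ q) = a + b − a·b on (0.8725, 0.0555) = 0.8796
  → value = 0.8796
|1.0000 − 0.8796| = 0.120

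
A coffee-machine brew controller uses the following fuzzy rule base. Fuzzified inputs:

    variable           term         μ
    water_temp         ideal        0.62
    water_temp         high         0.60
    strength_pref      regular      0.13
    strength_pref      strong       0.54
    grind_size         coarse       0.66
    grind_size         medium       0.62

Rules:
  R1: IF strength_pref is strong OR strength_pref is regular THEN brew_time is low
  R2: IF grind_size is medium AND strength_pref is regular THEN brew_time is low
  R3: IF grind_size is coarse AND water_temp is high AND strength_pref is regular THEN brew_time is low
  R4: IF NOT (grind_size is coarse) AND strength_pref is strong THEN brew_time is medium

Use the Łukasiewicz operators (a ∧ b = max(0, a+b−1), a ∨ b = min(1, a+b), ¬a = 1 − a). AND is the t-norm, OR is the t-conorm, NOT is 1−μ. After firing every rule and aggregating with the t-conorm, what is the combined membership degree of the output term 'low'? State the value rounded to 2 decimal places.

0.67

R1: strong=0.54, regular=0.13; OR[min(1, a+b)] → w = 0.67
R2: medium=0.62, regular=0.13; AND[max(0, a+b−1)] → w = 0.00
R3: coarse=0.66, high=0.60, regular=0.13; AND[max(0, a+b−1)] → w = 0.00
R4: ¬coarse=1−0.66=0.34, strong=0.54; AND[max(0, a+b−1)] → w = 0.00
Rules with consequent 'low': {R1, R2, R3} → strengths 0.67, 0.00, 0.00
Aggregate via t-conorm [min(1, a+b)]: 0.67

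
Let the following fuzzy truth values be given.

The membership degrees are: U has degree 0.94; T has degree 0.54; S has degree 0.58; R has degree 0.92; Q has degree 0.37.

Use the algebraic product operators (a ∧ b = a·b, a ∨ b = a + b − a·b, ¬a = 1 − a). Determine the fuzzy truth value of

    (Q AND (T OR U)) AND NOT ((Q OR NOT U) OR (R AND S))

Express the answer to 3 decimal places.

0.099

T OR U = a + b − a·b on (0.5400, 0.9400) = 0.9724
Q AND (T OR U) = a·b on (0.3700, 0.9724) = 0.3598
NOT U = 1 − 0.9400 = 0.0600
Q OR NOT U = a + b − a·b on (0.3700, 0.0600) = 0.4078
R AND S = a·b on (0.9200, 0.5800) = 0.5336
(Q OR NOT U) OR (R AND S) = a + b − a·b on (0.4078, 0.5336) = 0.7238
NOT ((Q OR NOT U) OR (R AND S)) = 1 − 0.7238 = 0.2762
(Q AND (T OR U)) AND NOT ((Q OR NOT U) OR (R AND S)) = a·b on (0.3598, 0.2762) = 0.0994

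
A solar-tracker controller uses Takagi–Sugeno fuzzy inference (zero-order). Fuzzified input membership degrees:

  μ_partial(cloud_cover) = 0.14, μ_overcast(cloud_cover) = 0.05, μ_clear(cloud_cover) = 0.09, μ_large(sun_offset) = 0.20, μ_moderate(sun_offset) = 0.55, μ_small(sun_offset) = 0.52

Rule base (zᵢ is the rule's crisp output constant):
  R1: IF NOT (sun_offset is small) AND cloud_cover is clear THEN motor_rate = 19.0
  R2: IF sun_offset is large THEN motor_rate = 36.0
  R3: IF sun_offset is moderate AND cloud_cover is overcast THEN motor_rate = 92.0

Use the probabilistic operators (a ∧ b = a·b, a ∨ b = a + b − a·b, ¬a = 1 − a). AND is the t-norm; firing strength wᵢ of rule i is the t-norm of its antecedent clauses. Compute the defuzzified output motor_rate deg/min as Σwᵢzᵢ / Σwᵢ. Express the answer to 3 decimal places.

38.976

R1 (z=19.0): ¬small=1−0.52=0.48, clear=0.09; AND[a·b] → w = 0.0432
R2 (z=36.0): large=0.20 → w = 0.2000
R3 (z=92.0): moderate=0.55, overcast=0.05; AND[a·b] → w = 0.0275
Weighted average = (0.0432·19.0 + 0.2000·36.0 + 0.0275·92.0) / (0.0432 + 0.2000 + 0.0275)
  = 10.5508 / 0.2707 = 38.976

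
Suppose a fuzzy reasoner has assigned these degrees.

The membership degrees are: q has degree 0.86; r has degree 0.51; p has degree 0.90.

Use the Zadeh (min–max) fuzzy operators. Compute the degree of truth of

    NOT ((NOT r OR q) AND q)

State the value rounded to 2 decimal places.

NOT r = 1 − 0.51 = 0.49
NOT r OR q = max(a, b) on (0.49, 0.86) = 0.86
(NOT r OR q) AND q = min(a, b) on (0.86, 0.86) = 0.86
NOT ((NOT r OR q) AND q) = 1 − 0.86 = 0.14

0.14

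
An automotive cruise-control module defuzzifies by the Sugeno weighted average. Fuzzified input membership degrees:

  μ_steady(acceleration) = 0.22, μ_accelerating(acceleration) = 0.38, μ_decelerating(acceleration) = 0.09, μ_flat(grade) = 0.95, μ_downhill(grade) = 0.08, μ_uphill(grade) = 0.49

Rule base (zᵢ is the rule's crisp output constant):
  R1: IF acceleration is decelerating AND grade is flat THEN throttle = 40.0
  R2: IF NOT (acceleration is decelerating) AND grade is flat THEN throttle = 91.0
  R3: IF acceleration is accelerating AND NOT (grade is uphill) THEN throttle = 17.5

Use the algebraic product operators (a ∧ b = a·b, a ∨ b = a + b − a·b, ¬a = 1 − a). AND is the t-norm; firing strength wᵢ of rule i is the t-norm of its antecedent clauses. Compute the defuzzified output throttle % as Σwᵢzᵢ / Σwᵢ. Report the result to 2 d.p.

R1 (z=40.0): decelerating=0.09, flat=0.95; AND[a·b] → w = 0.0855
R2 (z=91.0): ¬decelerating=1−0.09=0.91, flat=0.95; AND[a·b] → w = 0.8645
R3 (z=17.5): accelerating=0.38, ¬uphill=1−0.49=0.51; AND[a·b] → w = 0.1938
Weighted average = (0.0855·40.0 + 0.8645·91.0 + 0.1938·17.5) / (0.0855 + 0.8645 + 0.1938)
  = 85.4810 / 1.1438 = 74.73

74.73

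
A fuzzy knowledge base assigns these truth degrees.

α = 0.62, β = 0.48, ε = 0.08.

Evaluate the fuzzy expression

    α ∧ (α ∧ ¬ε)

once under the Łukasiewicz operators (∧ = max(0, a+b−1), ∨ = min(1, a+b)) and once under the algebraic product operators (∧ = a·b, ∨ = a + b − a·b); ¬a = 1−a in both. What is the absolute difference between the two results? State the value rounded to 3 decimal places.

0.194

Under Łukasiewicz:
  ¬ε = 1 − 0.08 = 0.92
  α ∧ ¬ε = max(0, a+b−1) on (0.62, 0.92) = 0.54
  α ∧ (α ∧ ¬ε) = max(0, a+b−1) on (0.62, 0.54) = 0.16
  → value = 0.1600
Under algebraic product:
  ¬ε = 1 − 0.0800 = 0.9200
  α ∧ ¬ε = a·b on (0.6200, 0.9200) = 0.5704
  α ∧ (α ∧ ¬ε) = a·b on (0.6200, 0.5704) = 0.3536
  → value = 0.3536
|0.1600 − 0.3536| = 0.194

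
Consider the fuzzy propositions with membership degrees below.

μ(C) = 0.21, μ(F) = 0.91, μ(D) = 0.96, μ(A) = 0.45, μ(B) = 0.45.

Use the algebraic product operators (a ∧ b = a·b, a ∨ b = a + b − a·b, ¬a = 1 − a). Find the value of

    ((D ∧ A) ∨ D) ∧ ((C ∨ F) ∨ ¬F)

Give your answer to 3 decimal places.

0.914

D ∧ A = a·b on (0.9600, 0.4500) = 0.4320
(D ∧ A) ∨ D = a + b − a·b on (0.4320, 0.9600) = 0.9773
C ∨ F = a + b − a·b on (0.2100, 0.9100) = 0.9289
¬F = 1 − 0.9100 = 0.0900
(C ∨ F) ∨ ¬F = a + b − a·b on (0.9289, 0.0900) = 0.9353
((D ∧ A) ∨ D) ∧ ((C ∨ F) ∨ ¬F) = a·b on (0.9773, 0.9353) = 0.9140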